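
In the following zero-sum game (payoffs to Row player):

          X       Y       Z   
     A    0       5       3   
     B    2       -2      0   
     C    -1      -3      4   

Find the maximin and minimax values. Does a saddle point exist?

Maximin = 0, Minimax = 2, Saddle: False

Work:
Row minimums: [0, -2, -3] → maximin = 0
Column maximums: [2, 5, 4] → minimax = 2
No saddle point (maximin ≠ minimax). Mixed strategy needed.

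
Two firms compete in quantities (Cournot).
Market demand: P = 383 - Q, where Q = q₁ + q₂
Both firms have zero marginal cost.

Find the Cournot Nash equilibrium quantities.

q₁* = q₂* = 127.67; P* = 127.67

Work:
Profit: π_i = P·q_i = (a - q_i - q_j)·q_i
FOC: ∂π_i/∂q_i = a - 2q_i - q_j = 0
Reaction function: q_i = (383 - q_j)/2
Symmetry: q* = 383/3 = 127.67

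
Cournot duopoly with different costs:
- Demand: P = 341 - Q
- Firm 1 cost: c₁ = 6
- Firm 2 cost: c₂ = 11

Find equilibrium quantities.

q₁* = 113.33, q₂* = 108.33

Work:
Reaction: q₁ = (341 - 6 - q₂)/2
Reaction: q₂ = (341 - 11 - q₁)/2
Solve simultaneously:
q₁* = (341 - 2×6 + 11)/3 = 113.33
q₂* = (341 - 2×11 + 6)/3 = 108.33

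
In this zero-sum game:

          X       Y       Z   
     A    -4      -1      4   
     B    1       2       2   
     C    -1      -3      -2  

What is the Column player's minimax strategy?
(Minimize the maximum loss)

Column should play X, value = 1

Work:
Column player minimizes Row's maximum payoff:
Column X: max payoff to Row = 1
Column Y: max payoff to Row = 2
Column Z: max payoff to Row = 4
Minimum is 1, achieved by column X.
Minimax strategy: X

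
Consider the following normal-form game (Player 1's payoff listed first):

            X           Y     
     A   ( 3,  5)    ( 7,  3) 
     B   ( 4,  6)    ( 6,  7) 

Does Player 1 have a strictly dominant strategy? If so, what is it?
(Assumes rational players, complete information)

No strictly dominant strategy exists for Player 1

Work:
A strategy strictly dominates another if it gives a strictly higher payoff against every opponent action. Compare each pair of P1's strategies column-by-column:
  A vs B: [3 vs 4, 7 vs 6] → A does not strictly dominate B (column X: 3 ≤ 4)
  B vs A: [4 vs 3, 6 vs 7] → B does not strictly dominate A (column Y: 6 ≤ 7)
No single strategy strictly dominates all others → no strictly dominant strategy.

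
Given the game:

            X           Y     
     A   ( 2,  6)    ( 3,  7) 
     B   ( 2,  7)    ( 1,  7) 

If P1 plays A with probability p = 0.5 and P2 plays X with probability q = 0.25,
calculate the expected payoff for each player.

E[P1] = 2.0, E[P2] = 6.875

Work:
E[P1] = p·q·π₁(A,X) + p·(1-q)·π₁(A,Y) + (1-p)·q·π₁(B,X) + (1-p)·(1-q)·π₁(B,Y)
= 0.5·0.25·2 + 0.5·0.75·3 + 0.5·0.25·2 + 0.5·0.75·1
= 2.0

E[P2] = 6.875 (similar calculation)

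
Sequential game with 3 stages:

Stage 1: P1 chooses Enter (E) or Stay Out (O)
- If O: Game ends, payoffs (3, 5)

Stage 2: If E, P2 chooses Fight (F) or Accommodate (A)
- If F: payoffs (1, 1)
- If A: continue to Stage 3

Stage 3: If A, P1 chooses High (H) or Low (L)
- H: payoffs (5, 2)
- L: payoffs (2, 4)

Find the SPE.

SPE: (E, A, H); Outcome (5, 2)

Work:
Stage 3: P1 chooses H (5 vs 2)
Stage 2: P2: F->1, A->2 (anticipating H). Choose A
Stage 1: P1: O->3, E->5 (anticipating A, H). Choose E
SPE path: E -> A -> H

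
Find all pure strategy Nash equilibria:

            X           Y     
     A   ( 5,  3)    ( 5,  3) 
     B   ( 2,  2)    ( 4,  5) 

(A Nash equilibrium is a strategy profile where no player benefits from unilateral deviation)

Nash equilibrium: (A, X), (A, Y)

Work:
Best responses:
  P1 vs X: payoffs [5, 2] → best response A (payoff 5)
  P1 vs Y: payoffs [5, 4] → best response A (payoff 5)
  P2 vs A: payoffs [3, 3] → best response X/Y (payoff 3)
  P2 vs B: payoffs [2, 5] → best response Y (payoff 5)
Mutual best responses: (A,X), (A,Y) → Nash equilibria.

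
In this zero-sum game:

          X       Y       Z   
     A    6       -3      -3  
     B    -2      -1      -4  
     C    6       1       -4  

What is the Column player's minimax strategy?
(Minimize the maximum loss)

Column should play Z, value = -3

Work:
Column player minimizes Row's maximum payoff:
Column X: max payoff to Row = 6
Column Y: max payoff to Row = 1
Column Z: max payoff to Row = -3
Minimum is -3, achieved by column Z.
Minimax strategy: Z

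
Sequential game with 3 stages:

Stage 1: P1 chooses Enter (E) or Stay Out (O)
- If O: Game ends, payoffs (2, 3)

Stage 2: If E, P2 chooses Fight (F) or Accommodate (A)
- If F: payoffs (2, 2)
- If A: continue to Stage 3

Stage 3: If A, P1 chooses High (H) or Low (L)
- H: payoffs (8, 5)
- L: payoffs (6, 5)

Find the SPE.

SPE: (E, A, H); Outcome (8, 5)

Work:
Stage 3: P1 chooses H (8 vs 6)
Stage 2: P2: F->2, A->5 (anticipating H). Choose A
Stage 1: P1: O->2, E->8 (anticipating A, H). Choose E
SPE path: E -> A -> H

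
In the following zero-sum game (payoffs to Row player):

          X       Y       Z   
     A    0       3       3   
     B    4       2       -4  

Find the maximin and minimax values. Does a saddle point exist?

Maximin = 0, Minimax = 3, Saddle: False

Work:
Row minimums: [0, -4] → maximin = 0
Column maximums: [4, 3, 3] → minimax = 3
No saddle point (maximin ≠ minimax). Mixed strategy needed.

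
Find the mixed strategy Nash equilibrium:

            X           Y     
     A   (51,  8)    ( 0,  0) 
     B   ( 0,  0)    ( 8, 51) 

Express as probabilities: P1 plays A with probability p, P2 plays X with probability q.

p = 0.8644, q = 0.1356

Work:
Find probabilities that make opponent indifferent:
P2 chooses q to make P1 indifferent between A and B
P1 chooses p to make P2 indifferent between X and Y
Mixed NE: P1 plays (A: 0.8644, B: 0.1356), P2 plays (X: 0.1356, Y: 0.8644)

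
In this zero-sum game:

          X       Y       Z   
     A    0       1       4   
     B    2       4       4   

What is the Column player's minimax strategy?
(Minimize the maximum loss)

Column should play X, value = 2

Work:
Column player minimizes Row's maximum payoff:
Column X: max payoff to Row = 2
Column Y: max payoff to Row = 4
Column Z: max payoff to Row = 4
Minimum is 2, achieved by column X.
Minimax strategy: X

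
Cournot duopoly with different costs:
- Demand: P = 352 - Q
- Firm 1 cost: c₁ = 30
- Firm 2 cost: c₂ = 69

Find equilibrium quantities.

q₁* = 120.33, q₂* = 81.33

Work:
Reaction: q₁ = (352 - 30 - q₂)/2
Reaction: q₂ = (352 - 69 - q₁)/2
Solve simultaneously:
q₁* = (352 - 2×30 + 69)/3 = 120.33
q₂* = (352 - 2×69 + 30)/3 = 81.33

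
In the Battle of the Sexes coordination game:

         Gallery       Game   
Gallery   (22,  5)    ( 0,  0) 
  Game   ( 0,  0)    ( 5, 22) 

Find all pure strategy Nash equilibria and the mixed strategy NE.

Pure NE: (Gallery, Gallery) and (Game, Game); Mixed NE: p = 0.8148, q = 0.1852

Work:
Check pure NE:
(Gallery, Gallery): (22, 5) - no unilateral deviation beneficial
(Game, Game): (5, 22) - no unilateral deviation beneficial
Mixed NE: P1 plays Gallery with p = 0.8148, P2 plays Gallery with q = 0.1852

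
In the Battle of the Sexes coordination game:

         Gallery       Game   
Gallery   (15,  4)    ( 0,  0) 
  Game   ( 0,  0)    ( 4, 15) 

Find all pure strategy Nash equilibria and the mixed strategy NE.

Pure NE: (Gallery, Gallery) and (Game, Game); Mixed NE: p = 0.7895, q = 0.2105

Work:
Check pure NE:
(Gallery, Gallery): (15, 4) - no unilateral deviation beneficial
(Game, Game): (4, 15) - no unilateral deviation beneficial
Mixed NE: P1 plays Gallery with p = 0.7895, P2 plays Gallery with q = 0.2105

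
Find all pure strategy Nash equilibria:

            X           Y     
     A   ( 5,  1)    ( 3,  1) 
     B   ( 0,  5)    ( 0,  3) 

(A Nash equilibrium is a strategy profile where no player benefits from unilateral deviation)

Nash equilibrium: (A, X), (A, Y)

Work:
Best responses:
  P1 vs X: payoffs [5, 0] → best response A (payoff 5)
  P1 vs Y: payoffs [3, 0] → best response A (payoff 3)
  P2 vs A: payoffs [1, 1] → best response X/Y (payoff 1)
  P2 vs B: payoffs [5, 3] → best response X (payoff 5)
Mutual best responses: (A,X), (A,Y) → Nash equilibria.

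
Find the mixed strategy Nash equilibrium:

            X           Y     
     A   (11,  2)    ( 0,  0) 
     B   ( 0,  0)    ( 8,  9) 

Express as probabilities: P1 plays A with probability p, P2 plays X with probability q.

p = 0.8182, q = 0.4211

Work:
Find probabilities that make opponent indifferent:
P2 chooses q to make P1 indifferent between A and B
P1 chooses p to make P2 indifferent between X and Y
Mixed NE: P1 plays (A: 0.8182, B: 0.1818), P2 plays (X: 0.4211, Y: 0.5789)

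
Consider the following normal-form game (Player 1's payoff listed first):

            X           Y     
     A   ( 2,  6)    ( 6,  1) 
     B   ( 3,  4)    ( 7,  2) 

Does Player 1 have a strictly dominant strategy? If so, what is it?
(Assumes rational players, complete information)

Yes, Player 1's strictly dominant strategy is B

Work:
A strategy strictly dominates another if it gives a strictly higher payoff against every opponent action. Compare each pair of P1's strategies column-by-column:
  A vs B: [2 vs 3, 6 vs 7] → A does not strictly dominate B (column X: 2 ≤ 3)
  B vs A: [3 vs 2, 7 vs 6] → B strictly dominates A
B strictly dominates every other strategy → strictly dominant.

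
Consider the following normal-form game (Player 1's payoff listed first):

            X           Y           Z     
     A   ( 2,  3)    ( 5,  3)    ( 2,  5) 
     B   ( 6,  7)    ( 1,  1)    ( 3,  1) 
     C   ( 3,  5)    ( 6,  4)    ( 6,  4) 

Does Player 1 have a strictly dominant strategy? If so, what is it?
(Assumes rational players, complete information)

No strictly dominant strategy exists for Player 1

Work:
A strategy strictly dominates another if it gives a strictly higher payoff against every opponent action. Compare each pair of P1's strategies column-by-column:
  A vs B: [2 vs 6, 5 vs 1, 2 vs 3] → A does not strictly dominate B (column X: 2 ≤ 6)
  A vs C: [2 vs 3, 5 vs 6, 2 vs 6] → A does not strictly dominate C (column X: 2 ≤ 3)
  B vs A: [6 vs 2, 1 vs 5, 3 vs 2] → B does not strictly dominate A (column Y: 1 ≤ 5)
  B vs C: [6 vs 3, 1 vs 6, 3 vs 6] → B does not strictly dominate C (column Y: 1 ≤ 6)
  C vs A: [3 vs 2, 6 vs 5, 6 vs 2] → C strictly dominates A
  C vs B: [3 vs 6, 6 vs 1, 6 vs 3] → C does not strictly dominate B (column X: 3 ≤ 6)
No single strategy strictly dominates all others → no strictly dominant strategy.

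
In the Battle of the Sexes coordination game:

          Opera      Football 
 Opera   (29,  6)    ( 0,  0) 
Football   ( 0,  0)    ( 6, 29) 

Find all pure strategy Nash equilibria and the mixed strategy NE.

Pure NE: (Opera, Opera) and (Football, Football); Mixed NE: p = 0.8286, q = 0.1714

Work:
Check pure NE:
(Opera, Opera): (29, 6) - no unilateral deviation beneficial
(Football, Football): (6, 29) - no unilateral deviation beneficial
Mixed NE: P1 plays Opera with p = 0.8286, P2 plays Opera with q = 0.1714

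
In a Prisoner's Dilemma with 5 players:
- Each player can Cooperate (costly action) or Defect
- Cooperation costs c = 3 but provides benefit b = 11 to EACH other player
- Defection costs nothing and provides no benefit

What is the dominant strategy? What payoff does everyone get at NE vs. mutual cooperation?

Dominant: Defect; NE payoff = 0; Coop payoff = 41

Work:
Defect dominates (saves cost c = 3, benefit to others is external)
NE: All defect → everyone gets 0
If all cooperate: each receives (4)×11 - 3 = 41
Social dilemma: 41 > 0 but NE gives 0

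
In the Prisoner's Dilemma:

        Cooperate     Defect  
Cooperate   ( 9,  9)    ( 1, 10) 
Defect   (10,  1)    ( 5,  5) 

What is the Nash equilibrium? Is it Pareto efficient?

(Defect, Defect) is NE; not Pareto efficient

Work:
Defect dominates Cooperate for both players:
If P2 cooperates: Defect (10) > Cooperate (9)
If P2 defects: Defect (5) > Cooperate (1)
NE: (Defect, Defect) with payoff (5, 5)
But (Cooperate, Cooperate) = (9, 9) Pareto dominates (5, 5)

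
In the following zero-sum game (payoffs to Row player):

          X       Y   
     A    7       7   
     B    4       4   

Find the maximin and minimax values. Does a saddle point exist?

Maximin = 7, Minimax = 7, Saddle: True

Work:
Row minimums: [7, 4] → maximin = 7
Column maximums: [7, 7] → minimax = 7
Saddle point exists! Game value = 7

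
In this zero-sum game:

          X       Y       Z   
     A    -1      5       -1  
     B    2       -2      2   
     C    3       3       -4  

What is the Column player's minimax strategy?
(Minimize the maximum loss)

Column should play Z, value = 2

Work:
Column player minimizes Row's maximum payoff:
Column X: max payoff to Row = 3
Column Y: max payoff to Row = 5
Column Z: max payoff to Row = 2
Minimum is 2, achieved by column Z.
Minimax strategy: Z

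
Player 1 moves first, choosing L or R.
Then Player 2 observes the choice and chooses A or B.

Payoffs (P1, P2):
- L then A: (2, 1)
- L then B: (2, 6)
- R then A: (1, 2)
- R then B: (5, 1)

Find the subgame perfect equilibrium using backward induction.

P1 plays L, P2 plays B after L and A after R; Payoff (2, 6)

Work:
Backward induction:
After L: P2 chooses B → P1 gets 2
After R: P2 chooses A → P1 gets 1
P1 chooses L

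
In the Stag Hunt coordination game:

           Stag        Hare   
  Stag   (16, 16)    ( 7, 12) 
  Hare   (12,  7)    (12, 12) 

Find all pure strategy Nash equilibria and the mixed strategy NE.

Pure NE: (Stag, Stag) and (Hare, Hare); Mixed NE: p = 0.5556, q = 0.5556

Work:
Check pure NE:
(Stag, Stag): (16, 16) - no unilateral deviation beneficial
(Hare, Hare): (12, 12) - no unilateral deviation beneficial
Mixed NE: P1 plays Stag with p = 0.5556, P2 plays Stag with q = 0.5556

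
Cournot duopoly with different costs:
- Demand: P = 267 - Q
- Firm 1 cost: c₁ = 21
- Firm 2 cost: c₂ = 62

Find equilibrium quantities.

q₁* = 95.67, q₂* = 54.67

Work:
Reaction: q₁ = (267 - 21 - q₂)/2
Reaction: q₂ = (267 - 62 - q₁)/2
Solve simultaneously:
q₁* = (267 - 2×21 + 62)/3 = 95.67
q₂* = (267 - 2×62 + 21)/3 = 54.67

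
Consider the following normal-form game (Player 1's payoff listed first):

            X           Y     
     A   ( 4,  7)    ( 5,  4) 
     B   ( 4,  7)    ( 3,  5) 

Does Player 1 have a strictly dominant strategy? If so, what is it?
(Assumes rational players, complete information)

No strictly dominant strategy exists for Player 1

Work:
A strategy strictly dominates another if it gives a strictly higher payoff against every opponent action. Compare each pair of P1's strategies column-by-column:
  A vs B: [4 vs 4, 5 vs 3] → A does not strictly dominate B (column X: 4 ≤ 4)
  B vs A: [4 vs 4, 3 vs 5] → B does not strictly dominate A (column X: 4 ≤ 4)
No single strategy strictly dominates all others → no strictly dominant strategy.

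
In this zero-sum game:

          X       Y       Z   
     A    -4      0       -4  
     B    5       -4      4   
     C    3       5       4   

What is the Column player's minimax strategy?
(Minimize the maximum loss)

Column should play Z, value = 4

Work:
Column player minimizes Row's maximum payoff:
Column X: max payoff to Row = 5
Column Y: max payoff to Row = 5
Column Z: max payoff to Row = 4
Minimum is 4, achieved by column Z.
Minimax strategy: Z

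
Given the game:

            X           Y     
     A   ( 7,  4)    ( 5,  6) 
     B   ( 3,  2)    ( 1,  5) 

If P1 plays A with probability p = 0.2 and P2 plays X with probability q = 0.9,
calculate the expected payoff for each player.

E[P1] = 3.6, E[P2] = 2.68

Work:
E[P1] = p·q·π₁(A,X) + p·(1-q)·π₁(A,Y) + (1-p)·q·π₁(B,X) + (1-p)·(1-q)·π₁(B,Y)
= 0.2·0.9·7 + 0.2·0.1·5 + 0.8·0.9·3 + 0.8·0.1·1
= 3.6

E[P2] = 2.68 (similar calculation)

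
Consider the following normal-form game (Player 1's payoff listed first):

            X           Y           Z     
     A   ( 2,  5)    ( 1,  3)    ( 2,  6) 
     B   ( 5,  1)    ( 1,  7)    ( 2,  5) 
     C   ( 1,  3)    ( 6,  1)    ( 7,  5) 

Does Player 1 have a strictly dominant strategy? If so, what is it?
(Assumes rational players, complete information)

No strictly dominant strategy exists for Player 1

Work:
A strategy strictly dominates another if it gives a strictly higher payoff against every opponent action. Compare each pair of P1's strategies column-by-column:
  A vs B: [2 vs 5, 1 vs 1, 2 vs 2] → A does not strictly dominate B (column X: 2 ≤ 5)
  A vs C: [2 vs 1, 1 vs 6, 2 vs 7] → A does not strictly dominate C (column Y: 1 ≤ 6)
  B vs A: [5 vs 2, 1 vs 1, 2 vs 2] → B does not strictly dominate A (column Y: 1 ≤ 1)
  B vs C: [5 vs 1, 1 vs 6, 2 vs 7] → B does not strictly dominate C (column Y: 1 ≤ 6)
  C vs A: [1 vs 2, 6 vs 1, 7 vs 2] → C does not strictly dominate A (column X: 1 ≤ 2)
  C vs B: [1 vs 5, 6 vs 1, 7 vs 2] → C does not strictly dominate B (column X: 1 ≤ 5)
No single strategy strictly dominates all others → no strictly dominant strategy.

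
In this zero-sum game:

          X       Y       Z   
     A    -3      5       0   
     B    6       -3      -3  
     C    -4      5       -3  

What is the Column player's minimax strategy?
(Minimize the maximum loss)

Column should play Z, value = 0

Work:
Column player minimizes Row's maximum payoff:
Column X: max payoff to Row = 6
Column Y: max payoff to Row = 5
Column Z: max payoff to Row = 0
Minimum is 0, achieved by column Z.
Minimax strategy: Z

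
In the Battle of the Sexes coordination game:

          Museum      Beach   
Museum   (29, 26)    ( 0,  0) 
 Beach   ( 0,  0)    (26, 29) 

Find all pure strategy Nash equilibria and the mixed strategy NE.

Pure NE: (Museum, Museum) and (Beach, Beach); Mixed NE: p = 0.5273, q = 0.4727

Work:
Check pure NE:
(Museum, Museum): (29, 26) - no unilateral deviation beneficial
(Beach, Beach): (26, 29) - no unilateral deviation beneficial
Mixed NE: P1 plays Museum with p = 0.5273, P2 plays Museum with q = 0.4727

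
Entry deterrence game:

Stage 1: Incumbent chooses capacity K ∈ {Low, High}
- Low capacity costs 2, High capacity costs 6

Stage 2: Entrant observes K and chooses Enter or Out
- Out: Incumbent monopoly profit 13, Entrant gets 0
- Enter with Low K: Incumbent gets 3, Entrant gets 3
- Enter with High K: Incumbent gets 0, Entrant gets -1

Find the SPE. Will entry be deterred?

SPE: (High, Enter|Low, Out|High); Entry deterred. Incumbent net profit = 7

Work:
After Low K: Entrant enters (3 > 0)
After High K: Entrant stays out (-1 < 0)
Incumbent: Low → 3−2=1, High → 13−6=7
Incumbent chooses High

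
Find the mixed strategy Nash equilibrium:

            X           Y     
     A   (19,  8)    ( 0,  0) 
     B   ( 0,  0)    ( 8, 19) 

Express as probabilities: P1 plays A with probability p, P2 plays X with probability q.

p = 0.7037, q = 0.2963

Work:
Find probabilities that make opponent indifferent:
P2 chooses q to make P1 indifferent between A and B
P1 chooses p to make P2 indifferent between X and Y
Mixed NE: P1 plays (A: 0.7037, B: 0.2963), P2 plays (X: 0.2963, Y: 0.7037)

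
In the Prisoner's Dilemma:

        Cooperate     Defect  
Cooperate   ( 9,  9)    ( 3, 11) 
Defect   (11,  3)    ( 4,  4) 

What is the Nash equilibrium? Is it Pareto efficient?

(Defect, Defect) is NE; not Pareto efficient

Work:
Defect dominates Cooperate for both players:
If P2 cooperates: Defect (11) > Cooperate (9)
If P2 defects: Defect (4) > Cooperate (3)
NE: (Defect, Defect) with payoff (4, 4)
But (Cooperate, Cooperate) = (9, 9) Pareto dominates (4, 4)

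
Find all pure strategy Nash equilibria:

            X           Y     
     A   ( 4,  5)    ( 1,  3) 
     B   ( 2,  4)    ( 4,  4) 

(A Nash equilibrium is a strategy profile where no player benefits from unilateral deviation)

Nash equilibrium: (A, X), (B, Y)

Work:
Best responses:
  P1 vs X: payoffs [4, 2] → best response A (payoff 4)
  P1 vs Y: payoffs [1, 4] → best response B (payoff 4)
  P2 vs A: payoffs [5, 3] → best response X (payoff 5)
  P2 vs B: payoffs [4, 4] → best response X/Y (payoff 4)
Mutual best responses: (A,X), (B,Y) → Nash equilibria.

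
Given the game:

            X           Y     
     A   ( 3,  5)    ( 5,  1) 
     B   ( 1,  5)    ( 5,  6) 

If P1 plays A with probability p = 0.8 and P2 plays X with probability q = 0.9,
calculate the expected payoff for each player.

E[P1] = 2.84, E[P2] = 4.7

Work:
E[P1] = p·q·π₁(A,X) + p·(1-q)·π₁(A,Y) + (1-p)·q·π₁(B,X) + (1-p)·(1-q)·π₁(B,Y)
= 0.8·0.9·3 + 0.8·0.1·5 + 0.2·0.9·1 + 0.2·0.1·5
= 2.84

E[P2] = 4.7 (similar calculation)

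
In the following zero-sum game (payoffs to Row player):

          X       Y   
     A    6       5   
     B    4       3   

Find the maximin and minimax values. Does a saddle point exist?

Maximin = 5, Minimax = 5, Saddle: True

Work:
Row minimums: [5, 3] → maximin = 5
Column maximums: [6, 5] → minimax = 5
Saddle point exists! Game value = 5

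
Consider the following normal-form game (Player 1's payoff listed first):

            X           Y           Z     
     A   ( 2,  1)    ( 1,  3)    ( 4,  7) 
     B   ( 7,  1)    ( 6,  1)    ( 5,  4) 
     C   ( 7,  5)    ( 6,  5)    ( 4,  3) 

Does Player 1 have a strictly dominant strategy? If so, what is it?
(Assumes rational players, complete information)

No strictly dominant strategy exists for Player 1

Work:
A strategy strictly dominates another if it gives a strictly higher payoff against every opponent action. Compare each pair of P1's strategies column-by-column:
  A vs B: [2 vs 7, 1 vs 6, 4 vs 5] → A does not strictly dominate B (column X: 2 ≤ 7)
  A vs C: [2 vs 7, 1 vs 6, 4 vs 4] → A does not strictly dominate C (column X: 2 ≤ 7)
  B vs A: [7 vs 2, 6 vs 1, 5 vs 4] → B strictly dominates A
  B vs C: [7 vs 7, 6 vs 6, 5 vs 4] → B does not strictly dominate C (column X: 7 ≤ 7)
  C vs A: [7 vs 2, 6 vs 1, 4 vs 4] → C does not strictly dominate A (column Z: 4 ≤ 4)
  C vs B: [7 vs 7, 6 vs 6, 4 vs 5] → C does not strictly dominate B (column X: 7 ≤ 7)
No single strategy strictly dominates all others → no strictly dominant strategy.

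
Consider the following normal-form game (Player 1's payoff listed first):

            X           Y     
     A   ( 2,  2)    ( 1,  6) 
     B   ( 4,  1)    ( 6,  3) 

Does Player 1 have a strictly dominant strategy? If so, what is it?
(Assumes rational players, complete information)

Yes, Player 1's strictly dominant strategy is B

Work:
A strategy strictly dominates another if it gives a strictly higher payoff against every opponent action. Compare each pair of P1's strategies column-by-column:
  A vs B: [2 vs 4, 1 vs 6] → A does not strictly dominate B (column X: 2 ≤ 4)
  B vs A: [4 vs 2, 6 vs 1] → B strictly dominates A
B strictly dominates every other strategy → strictly dominant.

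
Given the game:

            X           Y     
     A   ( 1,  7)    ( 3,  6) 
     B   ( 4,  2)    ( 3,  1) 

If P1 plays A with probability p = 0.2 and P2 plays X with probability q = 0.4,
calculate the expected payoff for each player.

E[P1] = 3.16, E[P2] = 2.4

Work:
E[P1] = p·q·π₁(A,X) + p·(1-q)·π₁(A,Y) + (1-p)·q·π₁(B,X) + (1-p)·(1-q)·π₁(B,Y)
= 0.2·0.4·1 + 0.2·0.6·3 + 0.8·0.4·4 + 0.8·0.6·3
= 3.16

E[P2] = 2.4 (similar calculation)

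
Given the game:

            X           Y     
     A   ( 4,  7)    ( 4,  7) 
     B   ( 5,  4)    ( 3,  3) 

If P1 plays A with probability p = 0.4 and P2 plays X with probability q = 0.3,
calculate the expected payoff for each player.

E[P1] = 3.76, E[P2] = 4.78

Work:
E[P1] = p·q·π₁(A,X) + p·(1-q)·π₁(A,Y) + (1-p)·q·π₁(B,X) + (1-p)·(1-q)·π₁(B,Y)
= 0.4·0.3·4 + 0.4·0.7·4 + 0.6·0.3·5 + 0.6·0.7·3
= 3.76

E[P2] = 4.78 (similar calculation)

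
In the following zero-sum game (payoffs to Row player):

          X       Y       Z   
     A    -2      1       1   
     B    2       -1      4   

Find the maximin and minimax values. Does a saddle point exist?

Maximin = -1, Minimax = 1, Saddle: False

Work:
Row minimums: [-2, -1] → maximin = -1
Column maximums: [2, 1, 4] → minimax = 1
No saddle point (maximin ≠ minimax). Mixed strategy needed.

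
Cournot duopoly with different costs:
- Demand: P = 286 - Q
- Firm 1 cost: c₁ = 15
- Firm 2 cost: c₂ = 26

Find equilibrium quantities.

q₁* = 94.0, q₂* = 83.0

Work:
Reaction: q₁ = (286 - 15 - q₂)/2
Reaction: q₂ = (286 - 26 - q₁)/2
Solve simultaneously:
q₁* = (286 - 2×15 + 26)/3 = 94.0
q₂* = (286 - 2×26 + 15)/3 = 83.0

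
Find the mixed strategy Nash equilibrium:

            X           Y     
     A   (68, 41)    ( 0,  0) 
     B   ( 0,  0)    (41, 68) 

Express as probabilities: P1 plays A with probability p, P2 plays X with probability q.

p = 0.6239, q = 0.3761

Work:
Find probabilities that make opponent indifferent:
P2 chooses q to make P1 indifferent between A and B
P1 chooses p to make P2 indifferent between X and Y
Mixed NE: P1 plays (A: 0.6239, B: 0.3761), P2 plays (X: 0.3761, Y: 0.6239)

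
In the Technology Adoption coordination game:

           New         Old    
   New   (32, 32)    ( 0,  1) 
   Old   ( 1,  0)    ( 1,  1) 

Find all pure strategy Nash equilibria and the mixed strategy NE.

Pure NE: (New, New) and (Old, Old); Mixed NE: p = 0.0312, q = 0.0312

Work:
Check pure NE:
(New, New): (32, 32) - no unilateral deviation beneficial
(Old, Old): (1, 1) - no unilateral deviation beneficial
Mixed NE: P1 plays New with p = 0.0312, P2 plays New with q = 0.0312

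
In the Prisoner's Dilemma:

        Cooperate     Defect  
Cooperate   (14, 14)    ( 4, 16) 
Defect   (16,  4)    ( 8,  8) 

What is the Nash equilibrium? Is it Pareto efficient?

(Defect, Defect) is NE; not Pareto efficient

Work:
Defect dominates Cooperate for both players:
If P2 cooperates: Defect (16) > Cooperate (14)
If P2 defects: Defect (8) > Cooperate (4)
NE: (Defect, Defect) with payoff (8, 8)
But (Cooperate, Cooperate) = (14, 14) Pareto dominates (8, 8)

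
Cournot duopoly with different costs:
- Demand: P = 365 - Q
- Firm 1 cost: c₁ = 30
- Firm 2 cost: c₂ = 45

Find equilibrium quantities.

q₁* = 116.67, q₂* = 101.67

Work:
Reaction: q₁ = (365 - 30 - q₂)/2
Reaction: q₂ = (365 - 45 - q₁)/2
Solve simultaneously:
q₁* = (365 - 2×30 + 45)/3 = 116.67
q₂* = (365 - 2×45 + 30)/3 = 101.67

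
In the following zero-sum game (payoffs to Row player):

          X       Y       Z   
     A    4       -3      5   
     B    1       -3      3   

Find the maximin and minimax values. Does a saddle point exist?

Maximin = -3, Minimax = -3, Saddle: True

Work:
Row minimums: [-3, -3] → maximin = -3
Column maximums: [4, -3, 5] → minimax = -3
Saddle point exists! Game value = -3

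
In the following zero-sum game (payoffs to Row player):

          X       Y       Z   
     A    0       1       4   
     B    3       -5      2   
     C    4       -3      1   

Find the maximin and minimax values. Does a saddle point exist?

Maximin = 0, Minimax = 1, Saddle: False

Work:
Row minimums: [0, -5, -3] → maximin = 0
Column maximums: [4, 1, 4] → minimax = 1
No saddle point (maximin ≠ minimax). Mixed strategy needed.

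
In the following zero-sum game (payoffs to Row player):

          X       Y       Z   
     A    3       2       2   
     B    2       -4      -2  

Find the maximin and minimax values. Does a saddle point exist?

Maximin = 2, Minimax = 2, Saddle: True

Work:
Row minimums: [2, -4] → maximin = 2
Column maximums: [3, 2, 2] → minimax = 2
Saddle point exists! Game value = 2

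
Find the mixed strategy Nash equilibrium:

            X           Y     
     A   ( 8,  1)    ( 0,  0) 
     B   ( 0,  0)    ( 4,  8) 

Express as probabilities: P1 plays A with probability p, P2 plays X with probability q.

p = 0.8889, q = 0.3333

Work:
Find probabilities that make opponent indifferent:
P2 chooses q to make P1 indifferent between A and B
P1 chooses p to make P2 indifferent between X and Y
Mixed NE: P1 plays (A: 0.8889, B: 0.1111), P2 plays (X: 0.3333, Y: 0.6667)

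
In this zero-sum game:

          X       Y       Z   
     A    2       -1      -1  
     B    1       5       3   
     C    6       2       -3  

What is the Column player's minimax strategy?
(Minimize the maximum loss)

Column should play Z, value = 3

Work:
Column player minimizes Row's maximum payoff:
Column X: max payoff to Row = 6
Column Y: max payoff to Row = 5
Column Z: max payoff to Row = 3
Minimum is 3, achieved by column Z.
Minimax strategy: Z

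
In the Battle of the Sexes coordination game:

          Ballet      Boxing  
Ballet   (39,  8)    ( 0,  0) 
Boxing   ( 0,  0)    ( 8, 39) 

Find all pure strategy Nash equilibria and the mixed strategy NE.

Pure NE: (Ballet, Ballet) and (Boxing, Boxing); Mixed NE: p = 0.8298, q = 0.1702

Work:
Check pure NE:
(Ballet, Ballet): (39, 8) - no unilateral deviation beneficial
(Boxing, Boxing): (8, 39) - no unilateral deviation beneficial
Mixed NE: P1 plays Ballet with p = 0.8298, P2 plays Ballet with q = 0.1702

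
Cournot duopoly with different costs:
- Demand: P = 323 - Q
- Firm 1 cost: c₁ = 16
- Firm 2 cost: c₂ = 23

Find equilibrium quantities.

q₁* = 104.67, q₂* = 97.67

Work:
Reaction: q₁ = (323 - 16 - q₂)/2
Reaction: q₂ = (323 - 23 - q₁)/2
Solve simultaneously:
q₁* = (323 - 2×16 + 23)/3 = 104.67
q₂* = (323 - 2×23 + 16)/3 = 97.67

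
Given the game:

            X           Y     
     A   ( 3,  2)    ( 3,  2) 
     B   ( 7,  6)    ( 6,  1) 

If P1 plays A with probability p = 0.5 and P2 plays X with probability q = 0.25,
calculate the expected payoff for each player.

E[P1] = 4.625, E[P2] = 2.125

Work:
E[P1] = p·q·π₁(A,X) + p·(1-q)·π₁(A,Y) + (1-p)·q·π₁(B,X) + (1-p)·(1-q)·π₁(B,Y)
= 0.5·0.25·3 + 0.5·0.75·3 + 0.5·0.25·7 + 0.5·0.75·6
= 4.625

E[P2] = 2.125 (similar calculation)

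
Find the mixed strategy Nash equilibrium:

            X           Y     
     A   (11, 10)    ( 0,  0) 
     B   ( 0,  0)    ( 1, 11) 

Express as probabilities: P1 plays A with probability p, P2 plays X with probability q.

p = 0.5238, q = 0.0833

Work:
Find probabilities that make opponent indifferent:
P2 chooses q to make P1 indifferent between A and B
P1 chooses p to make P2 indifferent between X and Y
Mixed NE: P1 plays (A: 0.5238, B: 0.4762), P2 plays (X: 0.0833, Y: 0.9167)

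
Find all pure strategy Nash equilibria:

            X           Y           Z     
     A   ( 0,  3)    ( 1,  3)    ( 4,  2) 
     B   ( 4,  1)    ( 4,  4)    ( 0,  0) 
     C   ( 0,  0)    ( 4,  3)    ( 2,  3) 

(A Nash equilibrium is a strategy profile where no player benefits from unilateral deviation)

Nash equilibrium: (B, Y), (C, Y)

Work:
Best responses:
  P1 vs X: payoffs [0, 4, 0] → best response B (payoff 4)
  P1 vs Y: payoffs [1, 4, 4] → best response B/C (payoff 4)
  P1 vs Z: payoffs [4, 0, 2] → best response A (payoff 4)
  P2 vs A: payoffs [3, 3, 2] → best response X/Y (payoff 3)
  P2 vs B: payoffs [1, 4, 0] → best response Y (payoff 4)
  P2 vs C: payoffs [0, 3, 3] → best response Y/Z (payoff 3)
Mutual best responses: (B,Y), (C,Y) → Nash equilibria.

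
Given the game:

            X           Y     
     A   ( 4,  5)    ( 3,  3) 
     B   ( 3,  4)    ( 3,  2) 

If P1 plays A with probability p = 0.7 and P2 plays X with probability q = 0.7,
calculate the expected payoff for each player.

E[P1] = 3.49, E[P2] = 4.1

Work:
E[P1] = p·q·π₁(A,X) + p·(1-q)·π₁(A,Y) + (1-p)·q·π₁(B,X) + (1-p)·(1-q)·π₁(B,Y)
= 0.7·0.7·4 + 0.7·0.3·3 + 0.3·0.7·3 + 0.3·0.3·3
= 3.49

E[P2] = 4.1 (similar calculation)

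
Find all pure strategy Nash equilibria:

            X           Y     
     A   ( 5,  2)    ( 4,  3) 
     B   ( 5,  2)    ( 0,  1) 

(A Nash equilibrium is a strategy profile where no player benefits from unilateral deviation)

Nash equilibrium: (A, Y), (B, X)

Work:
Best responses:
  P1 vs X: payoffs [5, 5] → best response A/B (payoff 5)
  P1 vs Y: payoffs [4, 0] → best response A (payoff 4)
  P2 vs A: payoffs [2, 3] → best response Y (payoff 3)
  P2 vs B: payoffs [2, 1] → best response X (payoff 2)
Mutual best responses: (A,Y), (B,X) → Nash equilibria.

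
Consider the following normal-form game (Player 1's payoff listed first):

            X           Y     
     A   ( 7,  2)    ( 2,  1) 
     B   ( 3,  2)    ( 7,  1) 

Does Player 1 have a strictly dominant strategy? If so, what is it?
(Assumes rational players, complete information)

No strictly dominant strategy exists for Player 1

Work:
A strategy strictly dominates another if it gives a strictly higher payoff against every opponent action. Compare each pair of P1's strategies column-by-column:
  A vs B: [7 vs 3, 2 vs 7] → A does not strictly dominate B (column Y: 2 ≤ 7)
  B vs A: [3 vs 7, 7 vs 2] → B does not strictly dominate A (column X: 3 ≤ 7)
No single strategy strictly dominates all others → no strictly dominant strategy.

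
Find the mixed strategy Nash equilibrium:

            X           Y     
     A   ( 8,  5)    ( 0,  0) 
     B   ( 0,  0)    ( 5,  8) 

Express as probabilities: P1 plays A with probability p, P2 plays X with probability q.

p = 0.6154, q = 0.3846

Work:
Find probabilities that make opponent indifferent:
P2 chooses q to make P1 indifferent between A and B
P1 chooses p to make P2 indifferent between X and Y
Mixed NE: P1 plays (A: 0.6154, B: 0.3846), P2 plays (X: 0.3846, Y: 0.6154)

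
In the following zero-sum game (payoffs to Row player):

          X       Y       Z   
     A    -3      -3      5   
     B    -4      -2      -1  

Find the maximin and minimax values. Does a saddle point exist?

Maximin = -3, Minimax = -3, Saddle: True

Work:
Row minimums: [-3, -4] → maximin = -3
Column maximums: [-3, -2, 5] → minimax = -3
Saddle point exists! Game value = -3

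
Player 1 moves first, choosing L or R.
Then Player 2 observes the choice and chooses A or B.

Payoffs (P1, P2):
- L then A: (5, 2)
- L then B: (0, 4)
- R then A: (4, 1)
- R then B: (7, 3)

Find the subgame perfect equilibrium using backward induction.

P1 plays R, P2 plays B after L and B after R; Payoff (7, 3)

Work:
Backward induction:
After L: P2 chooses B → P1 gets 0
After R: P2 chooses B → P1 gets 7
P1 chooses R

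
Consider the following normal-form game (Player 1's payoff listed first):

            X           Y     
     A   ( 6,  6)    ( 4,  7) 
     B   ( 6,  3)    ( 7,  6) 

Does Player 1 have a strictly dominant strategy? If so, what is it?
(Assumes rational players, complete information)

No strictly dominant strategy exists for Player 1

Work:
A strategy strictly dominates another if it gives a strictly higher payoff against every opponent action. Compare each pair of P1's strategies column-by-column:
  A vs B: [6 vs 6, 4 vs 7] → A does not strictly dominate B (column X: 6 ≤ 6)
  B vs A: [6 vs 6, 7 vs 4] → B does not strictly dominate A (column X: 6 ≤ 6)
No single strategy strictly dominates all others → no strictly dominant strategy.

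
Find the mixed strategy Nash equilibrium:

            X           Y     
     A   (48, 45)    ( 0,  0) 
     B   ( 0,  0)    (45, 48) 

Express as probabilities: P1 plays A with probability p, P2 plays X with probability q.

p = 0.5161, q = 0.4839

Work:
Find probabilities that make opponent indifferent:
P2 chooses q to make P1 indifferent between A and B
P1 chooses p to make P2 indifferent between X and Y
Mixed NE: P1 plays (A: 0.5161, B: 0.4839), P2 plays (X: 0.4839, Y: 0.5161)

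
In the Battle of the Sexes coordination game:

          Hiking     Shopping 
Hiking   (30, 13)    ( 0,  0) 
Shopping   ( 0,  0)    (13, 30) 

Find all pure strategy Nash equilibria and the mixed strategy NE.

Pure NE: (Hiking, Hiking) and (Shopping, Shopping); Mixed NE: p = 0.6977, q = 0.3023

Work:
Check pure NE:
(Hiking, Hiking): (30, 13) - no unilateral deviation beneficial
(Shopping, Shopping): (13, 30) - no unilateral deviation beneficial
Mixed NE: P1 plays Hiking with p = 0.6977, P2 plays Hiking with q = 0.3023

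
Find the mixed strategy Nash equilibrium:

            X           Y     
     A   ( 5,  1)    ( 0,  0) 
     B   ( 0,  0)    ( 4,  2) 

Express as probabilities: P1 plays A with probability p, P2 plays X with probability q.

p = 0.6667, q = 0.4444

Work:
Find probabilities that make opponent indifferent:
P2 chooses q to make P1 indifferent between A and B
P1 chooses p to make P2 indifferent between X and Y
Mixed NE: P1 plays (A: 0.6667, B: 0.3333), P2 plays (X: 0.4444, Y: 0.5556)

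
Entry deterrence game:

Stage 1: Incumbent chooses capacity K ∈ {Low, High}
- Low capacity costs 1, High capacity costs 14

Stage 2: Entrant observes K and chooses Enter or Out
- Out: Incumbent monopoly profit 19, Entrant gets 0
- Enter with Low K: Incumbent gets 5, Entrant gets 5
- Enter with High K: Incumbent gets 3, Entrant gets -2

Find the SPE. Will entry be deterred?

SPE: (High, Enter|Low, Out|High); Entry deterred. Incumbent net profit = 5

Work:
After Low K: Entrant enters (5 > 0)
After High K: Entrant stays out (-2 < 0)
Incumbent: Low → 5−1=4, High → 19−14=5
Incumbent chooses High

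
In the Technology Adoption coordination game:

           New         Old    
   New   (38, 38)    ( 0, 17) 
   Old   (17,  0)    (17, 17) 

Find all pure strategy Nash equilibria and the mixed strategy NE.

Pure NE: (New, New) and (Old, Old); Mixed NE: p = 0.4474, q = 0.4474

Work:
Check pure NE:
(New, New): (38, 38) - no unilateral deviation beneficial
(Old, Old): (17, 17) - no unilateral deviation beneficial
Mixed NE: P1 plays New with p = 0.4474, P2 plays New with q = 0.4474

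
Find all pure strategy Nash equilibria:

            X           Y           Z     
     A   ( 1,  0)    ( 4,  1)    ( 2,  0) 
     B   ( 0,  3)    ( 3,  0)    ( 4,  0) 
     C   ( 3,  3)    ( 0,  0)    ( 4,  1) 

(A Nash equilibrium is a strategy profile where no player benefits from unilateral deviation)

Nash equilibrium: (A, Y), (C, X)

Work:
Best responses:
  P1 vs X: payoffs [1, 0, 3] → best response C (payoff 3)
  P1 vs Y: payoffs [4, 3, 0] → best response A (payoff 4)
  P1 vs Z: payoffs [2, 4, 4] → best response B/C (payoff 4)
  P2 vs A: payoffs [0, 1, 0] → best response Y (payoff 1)
  P2 vs B: payoffs [3, 0, 0] → best response X (payoff 3)
  P2 vs C: payoffs [3, 0, 1] → best response X (payoff 3)
Mutual best responses: (A,Y), (C,X) → Nash equilibria.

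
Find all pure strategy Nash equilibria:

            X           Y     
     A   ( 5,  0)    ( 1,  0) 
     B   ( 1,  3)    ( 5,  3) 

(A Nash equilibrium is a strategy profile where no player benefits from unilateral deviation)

Nash equilibrium: (A, X), (B, Y)

Work:
Best responses:
  P1 vs X: payoffs [5, 1] → best response A (payoff 5)
  P1 vs Y: payoffs [1, 5] → best response B (payoff 5)
  P2 vs A: payoffs [0, 0] → best response X/Y (payoff 0)
  P2 vs B: payoffs [3, 3] → best response X/Y (payoff 3)
Mutual best responses: (A,X), (B,Y) → Nash equilibria.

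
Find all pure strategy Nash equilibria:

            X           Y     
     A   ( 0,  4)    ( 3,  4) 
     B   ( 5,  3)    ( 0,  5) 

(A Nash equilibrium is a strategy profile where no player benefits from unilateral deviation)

Nash equilibrium: (A, Y)

Work:
Best responses:
  P1 vs X: payoffs [0, 5] → best response B (payoff 5)
  P1 vs Y: payoffs [3, 0] → best response A (payoff 3)
  P2 vs A: payoffs [4, 4] → best response X/Y (payoff 4)
  P2 vs B: payoffs [3, 5] → best response Y (payoff 5)
Mutual best responses: (A,Y) → Nash equilibria.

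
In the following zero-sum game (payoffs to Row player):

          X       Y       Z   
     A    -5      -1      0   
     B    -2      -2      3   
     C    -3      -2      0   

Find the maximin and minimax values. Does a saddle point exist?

Maximin = -2, Minimax = -2, Saddle: True

Work:
Row minimums: [-5, -2, -3] → maximin = -2
Column maximums: [-2, -1, 3] → minimax = -2
Saddle point exists! Game value = -2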